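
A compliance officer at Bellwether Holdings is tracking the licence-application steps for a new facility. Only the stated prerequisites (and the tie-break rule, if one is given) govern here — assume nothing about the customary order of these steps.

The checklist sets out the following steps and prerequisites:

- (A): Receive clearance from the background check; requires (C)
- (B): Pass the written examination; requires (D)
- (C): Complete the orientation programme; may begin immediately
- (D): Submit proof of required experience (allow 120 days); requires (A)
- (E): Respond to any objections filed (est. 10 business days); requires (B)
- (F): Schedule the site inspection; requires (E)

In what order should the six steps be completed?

(C) has no prerequisites → (C) first.
(A) is the only step now ready → (A).
(D) needed (A), now all done → (D).
That leaves (B) as the only ready step → (B).
(E) needed (B), now all done → (E).
(F) needed (E), now all done → (F).

(C), (A), (D), (B), (E), (F)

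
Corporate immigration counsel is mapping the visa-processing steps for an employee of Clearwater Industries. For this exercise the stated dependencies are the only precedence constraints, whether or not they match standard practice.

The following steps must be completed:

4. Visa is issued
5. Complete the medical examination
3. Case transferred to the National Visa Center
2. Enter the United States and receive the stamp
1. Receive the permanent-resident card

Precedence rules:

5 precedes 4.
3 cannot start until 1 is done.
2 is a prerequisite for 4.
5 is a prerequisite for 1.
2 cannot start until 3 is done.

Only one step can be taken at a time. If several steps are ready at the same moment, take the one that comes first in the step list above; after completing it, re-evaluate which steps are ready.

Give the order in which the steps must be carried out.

5 1 3 2 4

5 is the only step with nothing outstanding, so it goes first.
1 needed 5, now all done → 1.
That leaves 3 as the only ready step → 3.
2 needed 3, now all done → 2.
4 needed 5 and 2, now all done → 4.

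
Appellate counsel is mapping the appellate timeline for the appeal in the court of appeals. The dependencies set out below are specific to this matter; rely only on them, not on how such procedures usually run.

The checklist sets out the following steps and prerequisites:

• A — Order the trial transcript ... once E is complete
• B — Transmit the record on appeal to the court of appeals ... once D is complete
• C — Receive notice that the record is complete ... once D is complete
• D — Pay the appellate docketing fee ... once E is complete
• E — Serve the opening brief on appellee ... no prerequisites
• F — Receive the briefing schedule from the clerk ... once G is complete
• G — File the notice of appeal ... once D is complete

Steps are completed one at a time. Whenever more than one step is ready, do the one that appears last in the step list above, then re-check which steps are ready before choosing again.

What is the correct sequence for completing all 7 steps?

E has no prerequisites → E first.
D and A are both available; D is listed later → D.
G, C and B now also ready, so the ready set is {G, C, B, A}; G is listed later → G.
Now F, C, B and A have their prerequisites met. F is listed later, so F next.
Ready: C, B and A. C is listed later → C.
Ready: B and A. B is listed later → B.
That leaves A as the only ready step → A.

E, D, G, F, C, B, A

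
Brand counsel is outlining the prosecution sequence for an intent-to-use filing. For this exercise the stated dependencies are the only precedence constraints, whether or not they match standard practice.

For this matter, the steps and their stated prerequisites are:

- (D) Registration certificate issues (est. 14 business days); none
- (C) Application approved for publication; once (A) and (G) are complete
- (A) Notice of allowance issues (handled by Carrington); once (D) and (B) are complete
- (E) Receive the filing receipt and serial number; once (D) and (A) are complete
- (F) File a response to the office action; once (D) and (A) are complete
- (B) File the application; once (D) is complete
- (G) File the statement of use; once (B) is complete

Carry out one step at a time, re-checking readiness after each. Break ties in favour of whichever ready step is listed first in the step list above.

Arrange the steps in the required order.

(D) is the only step with nothing outstanding, so it goes first.
(B) needed (D), now all done → (B).
Now (A) and (G) have their prerequisites met. (A) is listed earlier, so (A) next.
(E) and (F) now also ready, so the ready set is {(E), (F), (G)}; (E) is listed earlier → (E).
(F) and (G) are both available; (F) is listed earlier → (F).
Next only (G) has its prerequisites met → (G).
That leaves (C) as the only ready step → (C).

(D) → (B) → (A) → (E) → (F) → (G) → (C)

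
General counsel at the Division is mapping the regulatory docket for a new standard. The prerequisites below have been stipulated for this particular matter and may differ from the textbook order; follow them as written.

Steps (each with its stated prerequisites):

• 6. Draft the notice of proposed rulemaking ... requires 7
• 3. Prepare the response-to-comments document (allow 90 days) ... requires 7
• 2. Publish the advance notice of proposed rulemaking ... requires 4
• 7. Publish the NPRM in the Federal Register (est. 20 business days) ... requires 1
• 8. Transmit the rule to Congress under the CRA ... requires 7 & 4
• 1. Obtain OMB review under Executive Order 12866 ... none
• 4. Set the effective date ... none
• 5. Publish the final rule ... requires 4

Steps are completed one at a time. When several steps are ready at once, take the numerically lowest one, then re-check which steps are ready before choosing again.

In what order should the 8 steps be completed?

1 and 4 have no prerequisites; 1 has the earlier label, so 1 is first.
Now 4 and 7 have their prerequisites met. 4 has the earlier label, so 4 next.
2, 5 and 7 are all available; 2 has the earlier label → 2.
Now 5 and 7 have their prerequisites met. 5 has the earlier label, so 5 next.
7 needed 1, now all done → 7.
Now 3, 6 and 8 have their prerequisites met. 3 has the earlier label, so 3 next.
Ready: 6 and 8. 6 has the earlier label → 6.
That leaves 8 as the only ready step → 8.

1 → 4 → 2 → 5 → 7 → 3 → 6 → 8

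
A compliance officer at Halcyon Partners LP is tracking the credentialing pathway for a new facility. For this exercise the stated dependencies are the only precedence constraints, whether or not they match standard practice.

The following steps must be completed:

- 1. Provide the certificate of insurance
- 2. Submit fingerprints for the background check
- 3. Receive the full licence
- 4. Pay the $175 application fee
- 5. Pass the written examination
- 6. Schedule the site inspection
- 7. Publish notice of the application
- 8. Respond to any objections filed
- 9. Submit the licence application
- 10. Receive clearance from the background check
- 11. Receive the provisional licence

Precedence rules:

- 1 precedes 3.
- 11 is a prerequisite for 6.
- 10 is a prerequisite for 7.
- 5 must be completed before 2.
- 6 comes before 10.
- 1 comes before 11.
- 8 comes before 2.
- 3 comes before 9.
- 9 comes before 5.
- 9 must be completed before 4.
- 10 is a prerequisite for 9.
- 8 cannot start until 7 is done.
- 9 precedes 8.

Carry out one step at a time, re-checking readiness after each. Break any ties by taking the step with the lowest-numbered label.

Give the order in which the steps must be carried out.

1 3 11 6 10 7 9 4 5 8 2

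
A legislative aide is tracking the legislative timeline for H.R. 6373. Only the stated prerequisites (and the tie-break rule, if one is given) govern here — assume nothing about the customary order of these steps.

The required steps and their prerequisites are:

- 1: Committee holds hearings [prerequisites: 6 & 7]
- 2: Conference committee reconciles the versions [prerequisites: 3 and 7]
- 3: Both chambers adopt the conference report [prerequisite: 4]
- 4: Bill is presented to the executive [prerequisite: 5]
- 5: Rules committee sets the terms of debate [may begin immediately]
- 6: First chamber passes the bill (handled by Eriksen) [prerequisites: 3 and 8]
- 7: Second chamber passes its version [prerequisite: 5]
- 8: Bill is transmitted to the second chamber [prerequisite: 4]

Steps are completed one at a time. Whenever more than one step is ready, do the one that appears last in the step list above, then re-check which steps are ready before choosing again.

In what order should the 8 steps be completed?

Only 5 has no prerequisites, so it is first.
Ready: 7 and 4. 7 is listed later → 7.
Next only 4 has its prerequisites met → 4.
Now 8 and 3 have their prerequisites met. 8 is listed later, so 8 next.
3 needed 4, now all done → 3.
Ready: 6 and 2. 6 is listed later → 6.
2 and 1 are both available; 2 is listed later → 2.
1 is the only step now ready → 1.

5 7 4 8 3 6 2 1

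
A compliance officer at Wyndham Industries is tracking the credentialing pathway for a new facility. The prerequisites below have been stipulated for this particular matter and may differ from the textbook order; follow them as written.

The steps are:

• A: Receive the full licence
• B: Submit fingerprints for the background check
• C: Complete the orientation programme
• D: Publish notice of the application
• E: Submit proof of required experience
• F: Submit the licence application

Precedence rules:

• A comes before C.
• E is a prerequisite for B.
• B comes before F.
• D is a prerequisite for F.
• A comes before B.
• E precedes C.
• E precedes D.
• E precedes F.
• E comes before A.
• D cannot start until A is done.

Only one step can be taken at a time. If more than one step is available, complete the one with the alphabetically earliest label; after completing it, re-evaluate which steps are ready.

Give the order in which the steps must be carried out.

E, A, B, C, D, F

E is the only step with nothing outstanding, so it goes first.
A needed E, now all done → A.
B, C and D are all available; B has the earlier label → B.
Ready: C and D. C has the earlier label → C.
That leaves D as the only ready step → D.
Next only F has its prerequisites met → F.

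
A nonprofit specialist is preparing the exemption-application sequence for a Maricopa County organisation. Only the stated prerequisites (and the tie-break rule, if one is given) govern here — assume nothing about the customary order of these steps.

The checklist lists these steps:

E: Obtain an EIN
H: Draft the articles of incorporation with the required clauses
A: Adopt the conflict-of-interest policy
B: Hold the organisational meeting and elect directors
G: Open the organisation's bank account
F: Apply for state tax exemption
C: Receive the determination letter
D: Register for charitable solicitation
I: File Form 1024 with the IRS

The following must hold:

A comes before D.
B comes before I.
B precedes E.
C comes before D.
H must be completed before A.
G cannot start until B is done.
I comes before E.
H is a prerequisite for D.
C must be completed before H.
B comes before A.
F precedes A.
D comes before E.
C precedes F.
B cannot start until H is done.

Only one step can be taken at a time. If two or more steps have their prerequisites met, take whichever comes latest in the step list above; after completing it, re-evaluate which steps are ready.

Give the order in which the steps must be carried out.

C F H B I G A D E

C has no prerequisites → C first.
F and H are both available; F is listed later → F.
Next only H has its prerequisites met → H.
B needed H, now all done → B.
I, G and A are all available; I is listed later → I.
G and A are both available; G is listed later → G.
A needed F, B and H, now all done → A.
D is the only step now ready → D.
That leaves E as the only ready step → E.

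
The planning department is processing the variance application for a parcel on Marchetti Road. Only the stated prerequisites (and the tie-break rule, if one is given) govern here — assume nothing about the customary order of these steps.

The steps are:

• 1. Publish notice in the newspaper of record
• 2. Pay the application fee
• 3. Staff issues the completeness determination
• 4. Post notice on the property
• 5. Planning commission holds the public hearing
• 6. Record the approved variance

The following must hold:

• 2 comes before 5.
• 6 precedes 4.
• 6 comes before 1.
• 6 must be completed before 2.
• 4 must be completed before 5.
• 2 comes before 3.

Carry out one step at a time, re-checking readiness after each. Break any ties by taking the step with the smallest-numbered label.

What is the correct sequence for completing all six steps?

6, 1, 2, 3, 4, 5

Only 6 has no prerequisites, so it is first.
Now 1, 2 and 4 have their prerequisites met. 1 has the earlier label, so 1 next.
2 and 4 are both available; 2 has the earlier label → 2.
3 and 4 are both available; 3 has the earlier label → 3.
Next only 4 has its prerequisites met → 4.
5 needed 2 and 4, now all done → 5.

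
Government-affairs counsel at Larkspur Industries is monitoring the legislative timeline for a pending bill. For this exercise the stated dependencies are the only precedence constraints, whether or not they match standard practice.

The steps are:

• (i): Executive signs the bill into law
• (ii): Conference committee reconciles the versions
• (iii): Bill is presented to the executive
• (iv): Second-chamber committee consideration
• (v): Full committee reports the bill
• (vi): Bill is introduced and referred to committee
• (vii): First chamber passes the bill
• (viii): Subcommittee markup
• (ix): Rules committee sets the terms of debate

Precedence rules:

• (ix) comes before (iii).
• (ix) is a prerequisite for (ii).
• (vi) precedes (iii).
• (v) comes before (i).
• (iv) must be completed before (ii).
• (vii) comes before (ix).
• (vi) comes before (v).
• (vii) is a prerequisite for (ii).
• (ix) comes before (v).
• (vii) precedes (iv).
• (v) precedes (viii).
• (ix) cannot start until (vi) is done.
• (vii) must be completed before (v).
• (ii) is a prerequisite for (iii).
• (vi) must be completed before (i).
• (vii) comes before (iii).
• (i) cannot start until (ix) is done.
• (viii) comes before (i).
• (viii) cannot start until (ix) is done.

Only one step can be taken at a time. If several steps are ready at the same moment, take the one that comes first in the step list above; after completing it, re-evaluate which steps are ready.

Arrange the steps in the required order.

(vi) (vii) (iv) (ix) (ii) (iii) (v) (viii) (i)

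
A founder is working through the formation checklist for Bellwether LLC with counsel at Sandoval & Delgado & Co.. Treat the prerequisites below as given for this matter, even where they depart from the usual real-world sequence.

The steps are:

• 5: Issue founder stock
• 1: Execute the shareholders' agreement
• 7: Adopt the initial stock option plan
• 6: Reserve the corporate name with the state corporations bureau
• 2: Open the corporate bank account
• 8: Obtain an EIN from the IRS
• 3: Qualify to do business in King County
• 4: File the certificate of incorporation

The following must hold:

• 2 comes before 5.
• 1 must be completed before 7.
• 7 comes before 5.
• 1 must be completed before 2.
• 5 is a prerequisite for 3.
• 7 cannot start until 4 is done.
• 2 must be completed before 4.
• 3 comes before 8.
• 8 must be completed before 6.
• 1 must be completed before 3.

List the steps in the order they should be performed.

1 is the only step with nothing outstanding, so it goes first.
2 needed 1, now all done → 2.
4 is the only step now ready → 4.
That leaves 7 as the only ready step → 7.
5 needed 7 and 2, now all done → 5.
3 needed 5 and 1, now all done → 3.
Next only 8 has its prerequisites met → 8.
6 is the only step now ready → 6.

1 → 2 → 4 → 7 → 5 → 3 → 8 → 6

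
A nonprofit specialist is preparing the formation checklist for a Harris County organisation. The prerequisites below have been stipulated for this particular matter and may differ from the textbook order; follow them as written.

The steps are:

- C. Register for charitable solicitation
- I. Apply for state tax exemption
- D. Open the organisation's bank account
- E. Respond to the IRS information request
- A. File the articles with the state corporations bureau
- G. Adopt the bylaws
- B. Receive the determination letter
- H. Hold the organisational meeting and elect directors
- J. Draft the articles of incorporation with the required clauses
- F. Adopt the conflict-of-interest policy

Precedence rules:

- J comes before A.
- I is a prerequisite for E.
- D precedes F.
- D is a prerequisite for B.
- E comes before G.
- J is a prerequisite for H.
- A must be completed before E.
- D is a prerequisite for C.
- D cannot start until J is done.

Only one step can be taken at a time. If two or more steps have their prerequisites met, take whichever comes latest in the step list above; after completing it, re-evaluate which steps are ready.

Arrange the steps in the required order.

J, H, A, D, F, B, I, E, G, C

Nothing is required for J and I. J is listed later → J first.
H, A and D now also ready, so the ready set is {H, A, D, I}; H is listed later → H.
Ready: A, D and I. A is listed later → A.
Now D and I have their prerequisites met. D is listed later, so D next.
F, B, I and C are all available; F is listed later → F.
B, I and C are all available; B is listed later → B.
Now I and C have their prerequisites met. I is listed later, so I next.
Ready: E and C. E is listed later → E.
Now G and C have their prerequisites met. G is listed later, so G next.
That leaves C as the only ready step → C.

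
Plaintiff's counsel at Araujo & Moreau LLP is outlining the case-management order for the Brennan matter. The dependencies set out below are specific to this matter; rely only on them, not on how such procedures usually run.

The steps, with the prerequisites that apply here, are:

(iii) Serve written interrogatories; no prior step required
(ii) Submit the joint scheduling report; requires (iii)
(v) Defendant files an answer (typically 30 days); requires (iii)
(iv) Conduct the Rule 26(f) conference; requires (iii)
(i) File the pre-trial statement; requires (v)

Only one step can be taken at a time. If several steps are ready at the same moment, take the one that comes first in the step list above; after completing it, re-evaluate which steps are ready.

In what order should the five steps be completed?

(iii) is the only step with nothing outstanding, so it goes first.
Ready: (ii), (v) and (iv). (ii) is listed earlier → (ii).
Ready: (v) and (iv). (v) is listed earlier → (v).
Ready: (iv) and (i). (iv) is listed earlier → (iv).
Next only (i) has its prerequisites met → (i).

(iii), (ii), (v), (iv), (i)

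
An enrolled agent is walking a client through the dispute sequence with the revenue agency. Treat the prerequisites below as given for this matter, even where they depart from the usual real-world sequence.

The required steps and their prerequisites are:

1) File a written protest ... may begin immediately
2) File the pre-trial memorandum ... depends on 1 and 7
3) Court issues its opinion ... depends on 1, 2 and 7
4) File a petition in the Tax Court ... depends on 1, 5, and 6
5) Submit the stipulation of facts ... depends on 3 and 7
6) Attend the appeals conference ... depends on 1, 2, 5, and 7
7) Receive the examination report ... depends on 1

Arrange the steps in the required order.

Only 1 has no prerequisites, so it is first.
Next only 7 has its prerequisites met → 7.
Next only 2 has its prerequisites met → 2.
3 needed 1, 2 and 7, now all done → 3.
That leaves 5 as the only ready step → 5.
That leaves 6 as the only ready step → 6.
4 needed 1, 5 and 6, now all done → 4.

1 → 7 → 2 → 3 → 5 → 6 → 4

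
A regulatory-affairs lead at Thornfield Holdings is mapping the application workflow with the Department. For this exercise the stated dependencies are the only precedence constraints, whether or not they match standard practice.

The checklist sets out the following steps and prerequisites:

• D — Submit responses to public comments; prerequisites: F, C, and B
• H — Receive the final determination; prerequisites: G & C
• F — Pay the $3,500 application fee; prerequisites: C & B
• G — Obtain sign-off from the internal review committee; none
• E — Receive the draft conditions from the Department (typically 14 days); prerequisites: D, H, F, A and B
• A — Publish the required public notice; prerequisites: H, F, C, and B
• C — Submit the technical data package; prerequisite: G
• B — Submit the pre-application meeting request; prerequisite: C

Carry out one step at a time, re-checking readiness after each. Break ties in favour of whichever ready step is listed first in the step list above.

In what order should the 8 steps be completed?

G → C → H → B → F → D → A → E

G is the only step with nothing outstanding, so it goes first.
C needed G, now all done → C.
Ready: H and B. H is listed earlier → H.
That leaves B as the only ready step → B.
Next only F has its prerequisites met → F.
Now D and A have their prerequisites met. D is listed earlier, so D next.
A needed H, F, C and B, now all done → A.
That leaves E as the only ready step → E.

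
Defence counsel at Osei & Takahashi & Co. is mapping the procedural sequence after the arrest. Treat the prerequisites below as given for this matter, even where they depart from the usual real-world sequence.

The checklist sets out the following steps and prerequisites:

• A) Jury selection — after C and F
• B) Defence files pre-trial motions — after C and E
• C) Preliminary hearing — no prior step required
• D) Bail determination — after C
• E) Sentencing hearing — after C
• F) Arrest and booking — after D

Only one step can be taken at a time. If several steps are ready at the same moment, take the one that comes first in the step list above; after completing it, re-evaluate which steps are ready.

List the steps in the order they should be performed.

C D E B F A

Only C has no prerequisites, so it is first.
Ready: D and E. D is listed earlier → D.
E and F are both available; E is listed earlier → E.
B and F are both available; B is listed earlier → B.
That leaves F as the only ready step → F.
A needed C and F, now all done → A.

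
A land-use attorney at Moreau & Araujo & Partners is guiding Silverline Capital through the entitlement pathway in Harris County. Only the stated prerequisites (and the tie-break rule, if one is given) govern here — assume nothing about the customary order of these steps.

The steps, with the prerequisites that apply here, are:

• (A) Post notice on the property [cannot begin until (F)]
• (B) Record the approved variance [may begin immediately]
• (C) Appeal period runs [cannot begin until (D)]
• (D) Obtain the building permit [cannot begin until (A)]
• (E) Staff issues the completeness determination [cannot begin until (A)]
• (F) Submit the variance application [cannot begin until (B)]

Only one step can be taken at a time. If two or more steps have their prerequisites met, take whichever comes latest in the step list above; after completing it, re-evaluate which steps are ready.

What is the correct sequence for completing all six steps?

Only (B) has no prerequisites, so it is first.
(F) needed (B), now all done → (F).
That leaves (A) as the only ready step → (A).
Now (E) and (D) have their prerequisites met. (E) is listed later, so (E) next.
Next only (D) has its prerequisites met → (D).
(C) needed (D), now all done → (C).

(B), (F), (A), (E), (D), (C)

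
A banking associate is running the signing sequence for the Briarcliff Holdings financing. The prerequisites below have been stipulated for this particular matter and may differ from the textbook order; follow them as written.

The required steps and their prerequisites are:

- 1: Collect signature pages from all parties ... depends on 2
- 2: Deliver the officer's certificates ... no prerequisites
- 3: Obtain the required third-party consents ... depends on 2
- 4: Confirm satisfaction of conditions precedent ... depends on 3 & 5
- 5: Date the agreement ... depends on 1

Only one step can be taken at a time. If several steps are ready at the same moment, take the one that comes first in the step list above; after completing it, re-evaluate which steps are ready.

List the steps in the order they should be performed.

2 → 1 → 3 → 5 → 4

Only 2 has no prerequisites, so it is first.
Now 1 and 3 have their prerequisites met. 1 is listed earlier, so 1 next.
5 now also ready, so the ready set is {3, 5}; 3 is listed earlier → 3.
5 is the only step now ready → 5.
4 needed 3 and 5, now all done → 4.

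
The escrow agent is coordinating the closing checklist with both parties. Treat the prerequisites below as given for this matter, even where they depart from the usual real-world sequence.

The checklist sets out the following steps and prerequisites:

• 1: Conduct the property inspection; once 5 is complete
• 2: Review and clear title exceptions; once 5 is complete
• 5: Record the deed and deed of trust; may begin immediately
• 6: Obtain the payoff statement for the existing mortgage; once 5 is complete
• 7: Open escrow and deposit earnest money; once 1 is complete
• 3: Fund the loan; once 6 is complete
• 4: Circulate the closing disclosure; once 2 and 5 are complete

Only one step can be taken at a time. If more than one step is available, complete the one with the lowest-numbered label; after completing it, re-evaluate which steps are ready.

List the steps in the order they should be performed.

5, 1, 2, 4, 6, 3, 7

Only 5 has no prerequisites, so it is first.
1, 2 and 6 are all available; 1 has the earlier label → 1.
2, 6 and 7 are all available; 2 has the earlier label → 2.
4 now also ready, so the ready set is {4, 6, 7}; 4 has the earlier label → 4.
Now 6 and 7 have their prerequisites met. 6 has the earlier label, so 6 next.
3 now also ready, so the ready set is {3, 7}; 3 has the earlier label → 3.
7 needed 1, now all done → 7.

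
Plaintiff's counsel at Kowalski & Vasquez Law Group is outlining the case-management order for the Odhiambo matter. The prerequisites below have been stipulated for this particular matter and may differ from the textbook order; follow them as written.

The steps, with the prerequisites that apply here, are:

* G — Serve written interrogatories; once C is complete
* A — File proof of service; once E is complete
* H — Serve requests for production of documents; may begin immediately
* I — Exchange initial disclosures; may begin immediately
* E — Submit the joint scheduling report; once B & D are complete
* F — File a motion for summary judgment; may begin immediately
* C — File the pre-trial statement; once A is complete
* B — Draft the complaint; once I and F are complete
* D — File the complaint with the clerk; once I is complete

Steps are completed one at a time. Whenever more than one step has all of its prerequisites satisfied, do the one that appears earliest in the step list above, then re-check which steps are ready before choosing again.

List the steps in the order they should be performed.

H, I, F, B, D, E, A, C, G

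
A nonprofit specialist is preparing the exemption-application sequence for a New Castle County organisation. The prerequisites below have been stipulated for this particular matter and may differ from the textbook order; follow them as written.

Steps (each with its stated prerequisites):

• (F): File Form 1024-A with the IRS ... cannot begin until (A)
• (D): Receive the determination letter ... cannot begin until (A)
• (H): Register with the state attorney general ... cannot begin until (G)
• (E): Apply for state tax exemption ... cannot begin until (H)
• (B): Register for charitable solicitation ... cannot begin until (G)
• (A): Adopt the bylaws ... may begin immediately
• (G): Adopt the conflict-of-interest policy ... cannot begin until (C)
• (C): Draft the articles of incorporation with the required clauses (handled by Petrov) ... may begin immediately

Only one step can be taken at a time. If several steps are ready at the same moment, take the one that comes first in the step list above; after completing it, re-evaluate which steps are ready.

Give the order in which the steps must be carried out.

(A) → (F) → (D) → (C) → (G) → (H) → (E) → (B)

(A) and (C) have no prerequisites; (A) is listed earlier, so (A) is first.
(F), (D) and (C) are all available; (F) is listed earlier → (F).
Ready: (D) and (C). (D) is listed earlier → (D).
That leaves (C) as the only ready step → (C).
(G) is the only step now ready → (G).
Ready: (H) and (B). (H) is listed earlier → (H).
(E) now also ready, so the ready set is {(E), (B)}; (E) is listed earlier → (E).
Next only (B) has its prerequisites met → (B).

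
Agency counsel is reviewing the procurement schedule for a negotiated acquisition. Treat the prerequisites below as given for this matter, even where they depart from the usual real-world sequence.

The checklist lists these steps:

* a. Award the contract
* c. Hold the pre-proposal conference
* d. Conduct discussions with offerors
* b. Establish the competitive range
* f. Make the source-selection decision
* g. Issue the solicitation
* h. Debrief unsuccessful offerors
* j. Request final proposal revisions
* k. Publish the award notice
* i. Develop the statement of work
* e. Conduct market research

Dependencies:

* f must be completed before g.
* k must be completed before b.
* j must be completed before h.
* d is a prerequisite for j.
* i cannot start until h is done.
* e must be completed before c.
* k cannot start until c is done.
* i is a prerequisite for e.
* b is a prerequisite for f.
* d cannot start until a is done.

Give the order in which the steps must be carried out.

a has no prerequisites → a first.
d needed a, now all done → d.
That leaves j as the only ready step → j.
h is the only step now ready → h.
i needed h, now all done → i.
e needed i, now all done → e.
c needed e, now all done → c.
Next only k has its prerequisites met → k.
b needed k, now all done → b.
f is the only step now ready → f.
g needed f, now all done → g.

a → d → j → h → i → e → c → k → b → f → g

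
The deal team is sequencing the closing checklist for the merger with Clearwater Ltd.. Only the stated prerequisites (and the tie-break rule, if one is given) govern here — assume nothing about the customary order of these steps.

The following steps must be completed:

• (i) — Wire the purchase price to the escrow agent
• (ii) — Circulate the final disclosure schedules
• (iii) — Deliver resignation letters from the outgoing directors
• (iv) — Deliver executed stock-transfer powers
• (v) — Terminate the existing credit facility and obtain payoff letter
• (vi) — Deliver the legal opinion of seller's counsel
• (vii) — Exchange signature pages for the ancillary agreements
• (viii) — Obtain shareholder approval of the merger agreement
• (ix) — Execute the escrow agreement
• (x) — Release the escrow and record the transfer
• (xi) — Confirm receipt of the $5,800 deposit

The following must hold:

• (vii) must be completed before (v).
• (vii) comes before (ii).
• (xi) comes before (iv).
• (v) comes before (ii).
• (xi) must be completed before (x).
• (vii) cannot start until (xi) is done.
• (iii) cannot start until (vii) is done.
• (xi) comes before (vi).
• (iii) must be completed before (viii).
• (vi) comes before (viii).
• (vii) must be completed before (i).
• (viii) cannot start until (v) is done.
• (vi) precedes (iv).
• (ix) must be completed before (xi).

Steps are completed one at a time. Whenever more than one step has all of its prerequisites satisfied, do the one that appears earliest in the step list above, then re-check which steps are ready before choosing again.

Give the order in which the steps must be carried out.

(ix) is the only step with nothing outstanding, so it goes first.
That leaves (xi) as the only ready step → (xi).
Now (vi), (vii) and (x) have their prerequisites met. (vi) is listed earlier, so (vi) next.
Ready: (iv), (vii) and (x). (iv) is listed earlier → (iv).
(vii) and (x) are both available; (vii) is listed earlier → (vii).
(i), (iii) and (v) now also ready, so the ready set is {(i), (iii), (v), (x)}; (i) is listed earlier → (i).
Now (iii), (v) and (x) have their prerequisites met. (iii) is listed earlier, so (iii) next.
(v) and (x) are both available; (v) is listed earlier → (v).
(ii) and (viii) now also ready, so the ready set is {(ii), (viii), (x)}; (ii) is listed earlier → (ii).
(viii) and (x) are both available; (viii) is listed earlier → (viii).
(x) needed (xi), now all done → (x).

(ix) → (xi) → (vi) → (iv) → (vii) → (i) → (iii) → (v) → (ii) → (viii) → (x)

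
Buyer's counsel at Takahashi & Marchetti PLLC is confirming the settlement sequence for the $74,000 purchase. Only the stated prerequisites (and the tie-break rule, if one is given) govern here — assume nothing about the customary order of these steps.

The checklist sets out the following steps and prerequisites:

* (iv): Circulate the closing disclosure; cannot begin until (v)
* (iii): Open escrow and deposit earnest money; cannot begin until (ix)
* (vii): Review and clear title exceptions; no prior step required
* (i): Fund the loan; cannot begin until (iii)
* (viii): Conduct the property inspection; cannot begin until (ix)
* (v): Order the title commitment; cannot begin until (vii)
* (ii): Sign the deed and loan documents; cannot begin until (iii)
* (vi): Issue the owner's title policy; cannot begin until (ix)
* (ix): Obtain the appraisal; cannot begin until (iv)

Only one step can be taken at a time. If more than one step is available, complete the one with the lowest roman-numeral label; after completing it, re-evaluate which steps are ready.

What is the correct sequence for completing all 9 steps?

(vii) has no prerequisites → (vii) first.
(v) needed (vii), now all done → (v).
(iv) is the only step now ready → (iv).
(ix) needed (iv), now all done → (ix).
(iii), (vi) and (viii) are all available; (iii) has the earlier label → (iii).
(i) and (ii) now also ready, so the ready set is {(i), (ii), (vi), (viii)}; (i) has the earlier label → (i).
(ii), (vi) and (viii) are all available; (ii) has the earlier label → (ii).
Now (vi) and (viii) have their prerequisites met. (vi) has the earlier label, so (vi) next.
Next only (viii) has its prerequisites met → (viii).

(vii) → (v) → (iv) → (ix) → (iii) → (i) → (ii) → (vi) → (viii)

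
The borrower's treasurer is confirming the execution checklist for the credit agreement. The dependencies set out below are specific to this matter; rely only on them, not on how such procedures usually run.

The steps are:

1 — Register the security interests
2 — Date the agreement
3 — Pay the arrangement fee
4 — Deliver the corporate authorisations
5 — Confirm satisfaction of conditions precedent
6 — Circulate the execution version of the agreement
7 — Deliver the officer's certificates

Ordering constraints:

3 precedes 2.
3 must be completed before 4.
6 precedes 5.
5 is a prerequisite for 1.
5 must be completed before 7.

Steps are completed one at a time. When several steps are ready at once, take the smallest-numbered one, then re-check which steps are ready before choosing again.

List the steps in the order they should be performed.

3 2 4 6 5 1 7

Nothing is required for 3 and 6. 3 has the earlier label → 3 first.
Now 2, 4 and 6 have their prerequisites met. 2 has the earlier label, so 2 next.
4 and 6 are both available; 4 has the earlier label → 4.
Next only 6 has its prerequisites met → 6.
5 is the only step now ready → 5.
Now 1 and 7 have their prerequisites met. 1 has the earlier label, so 1 next.
7 needed 5, now all done → 7.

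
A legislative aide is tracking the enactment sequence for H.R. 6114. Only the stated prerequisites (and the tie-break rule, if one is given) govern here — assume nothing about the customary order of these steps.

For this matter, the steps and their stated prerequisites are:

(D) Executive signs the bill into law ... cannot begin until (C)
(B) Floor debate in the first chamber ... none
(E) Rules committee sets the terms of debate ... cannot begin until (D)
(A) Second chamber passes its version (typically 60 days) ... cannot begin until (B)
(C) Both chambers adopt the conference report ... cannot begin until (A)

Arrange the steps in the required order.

(B) is the only step with nothing outstanding, so it goes first.
Next only (A) has its prerequisites met → (A).
(C) needed (A), now all done → (C).
That leaves (D) as the only ready step → (D).
(E) is the only step now ready → (E).

(B), (A), (C), (D), (E)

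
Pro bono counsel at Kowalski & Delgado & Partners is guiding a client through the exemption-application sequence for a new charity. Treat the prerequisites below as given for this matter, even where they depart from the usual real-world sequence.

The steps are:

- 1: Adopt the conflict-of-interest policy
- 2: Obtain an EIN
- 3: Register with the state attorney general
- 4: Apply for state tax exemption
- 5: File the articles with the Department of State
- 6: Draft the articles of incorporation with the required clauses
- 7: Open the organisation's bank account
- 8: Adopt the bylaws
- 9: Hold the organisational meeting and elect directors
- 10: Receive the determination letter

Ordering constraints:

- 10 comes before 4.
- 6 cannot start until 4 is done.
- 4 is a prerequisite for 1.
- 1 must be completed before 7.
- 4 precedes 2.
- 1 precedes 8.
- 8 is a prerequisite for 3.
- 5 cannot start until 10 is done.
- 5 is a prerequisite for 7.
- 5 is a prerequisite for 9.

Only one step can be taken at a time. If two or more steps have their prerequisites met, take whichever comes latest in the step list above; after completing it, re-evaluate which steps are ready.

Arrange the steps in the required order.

10 → 5 → 9 → 4 → 6 → 2 → 1 → 8 → 7 → 3

10 is the only step with nothing outstanding, so it goes first.
5 and 4 are both available; 5 is listed later → 5.
Now 9 and 4 have their prerequisites met. 9 is listed later, so 9 next.
Next only 4 has its prerequisites met → 4.
6, 2 and 1 are all available; 6 is listed later → 6.
Now 2 and 1 have their prerequisites met. 2 is listed later, so 2 next.
Next only 1 has its prerequisites met → 1.
8 and 7 are both available; 8 is listed later → 8.
7 and 3 are both available; 7 is listed later → 7.
That leaves 3 as the only ready step → 3.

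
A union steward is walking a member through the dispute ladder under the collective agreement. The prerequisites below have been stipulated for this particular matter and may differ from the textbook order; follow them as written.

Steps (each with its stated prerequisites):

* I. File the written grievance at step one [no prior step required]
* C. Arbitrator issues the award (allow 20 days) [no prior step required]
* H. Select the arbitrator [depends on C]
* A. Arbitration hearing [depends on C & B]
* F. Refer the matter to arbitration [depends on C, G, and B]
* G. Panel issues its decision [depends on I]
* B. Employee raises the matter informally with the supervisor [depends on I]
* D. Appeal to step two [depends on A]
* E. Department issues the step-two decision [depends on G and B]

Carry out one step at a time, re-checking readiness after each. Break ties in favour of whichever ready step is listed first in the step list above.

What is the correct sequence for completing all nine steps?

I C H G B A F D E

Nothing is required for I and C. I is listed earlier → I first.
C, G and B are all available; C is listed earlier → C.
H now also ready, so the ready set is {H, G, B}; H is listed earlier → H.
Now G and B have their prerequisites met. G is listed earlier, so G next.
B needed I, now all done → B.
Ready: A, F and E. A is listed earlier → A.
Ready: F, D and E. F is listed earlier → F.
Now D and E have their prerequisites met. D is listed earlier, so D next.
E is the only step now ready → E.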